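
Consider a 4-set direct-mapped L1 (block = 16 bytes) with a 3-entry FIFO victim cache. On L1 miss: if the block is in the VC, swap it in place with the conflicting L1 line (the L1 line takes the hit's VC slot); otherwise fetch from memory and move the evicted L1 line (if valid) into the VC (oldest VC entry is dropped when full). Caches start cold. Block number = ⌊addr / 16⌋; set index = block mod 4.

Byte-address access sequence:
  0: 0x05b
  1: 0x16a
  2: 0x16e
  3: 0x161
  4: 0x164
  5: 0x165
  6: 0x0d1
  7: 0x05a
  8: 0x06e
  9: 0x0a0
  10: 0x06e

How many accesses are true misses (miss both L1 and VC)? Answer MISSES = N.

MISSES = 5

  [0] addr=0x5b blk=5 s=1: MISS | VC []
  [1] addr=0x16a blk=22 s=2: MISS | VC []
  [2] addr=0x16e blk=22 s=2: L1-HIT | VC []
  [3] addr=0x161 blk=22 s=2: L1-HIT | VC []
  [4] addr=0x164 blk=22 s=2: L1-HIT | VC []
  [5] addr=0x165 blk=22 s=2: L1-HIT | VC []
  [6] addr=0xd1 blk=13 s=1: MISS | VC [5]
  [7] addr=0x5a blk=5 s=1: VC-HIT | VC [13]
  [8] addr=0x6e blk=6 s=2: MISS | VC [13, 22]
  [9] addr=0xa0 blk=10 s=2: MISS | VC [13, 22, 6]
  [10] addr=0x6e blk=6 s=2: VC-HIT | VC [13, 22, 10]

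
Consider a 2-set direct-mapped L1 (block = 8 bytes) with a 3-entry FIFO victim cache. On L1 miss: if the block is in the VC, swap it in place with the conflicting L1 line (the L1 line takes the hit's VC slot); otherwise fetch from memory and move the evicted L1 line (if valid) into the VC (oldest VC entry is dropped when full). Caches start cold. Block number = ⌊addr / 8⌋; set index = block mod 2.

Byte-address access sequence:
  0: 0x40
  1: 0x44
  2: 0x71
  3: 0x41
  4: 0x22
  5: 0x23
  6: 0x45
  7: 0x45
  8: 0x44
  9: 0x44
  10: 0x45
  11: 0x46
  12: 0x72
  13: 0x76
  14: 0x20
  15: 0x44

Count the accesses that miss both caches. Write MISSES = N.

MISSES = 3

0: 0x40 (blk 8, set 0) → MISS  vc=[]
1: 0x44 (blk 8, set 0) → L1-HIT  vc=[]
2: 0x71 (blk 14, set 0) → MISS  vc=[8]
3: 0x41 (blk 8, set 0) → VC-HIT  vc=[14]
4: 0x22 (blk 4, set 0) → MISS  vc=[14, 8]
5: 0x23 (blk 4, set 0) → L1-HIT  vc=[14, 8]
6: 0x45 (blk 8, set 0) → VC-HIT  vc=[14, 4]
7: 0x45 (blk 8, set 0) → L1-HIT  vc=[14, 4]
8: 0x44 (blk 8, set 0) → L1-HIT  vc=[14, 4]
9: 0x44 (blk 8, set 0) → L1-HIT  vc=[14, 4]
10: 0x45 (blk 8, set 0) → L1-HIT  vc=[14, 4]
11: 0x46 (blk 8, set 0) → L1-HIT  vc=[14, 4]
12: 0x72 (blk 14, set 0) → VC-HIT  vc=[8, 4]
13: 0x76 (blk 14, set 0) → L1-HIT  vc=[8, 4]
14: 0x20 (blk 4, set 0) → VC-HIT  vc=[8, 14]
15: 0x44 (blk 8, set 0) → VC-HIT  vc=[4, 14]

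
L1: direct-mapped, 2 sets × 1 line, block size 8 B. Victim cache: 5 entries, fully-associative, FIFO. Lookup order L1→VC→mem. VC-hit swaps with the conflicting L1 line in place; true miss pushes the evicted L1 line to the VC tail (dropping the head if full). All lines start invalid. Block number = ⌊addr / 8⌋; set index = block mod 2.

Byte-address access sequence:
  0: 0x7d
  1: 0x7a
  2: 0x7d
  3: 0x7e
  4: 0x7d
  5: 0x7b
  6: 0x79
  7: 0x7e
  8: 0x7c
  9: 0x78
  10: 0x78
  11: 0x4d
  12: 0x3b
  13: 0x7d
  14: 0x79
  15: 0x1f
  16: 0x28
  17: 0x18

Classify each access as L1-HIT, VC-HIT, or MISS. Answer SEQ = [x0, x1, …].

#0 0x7d→b15/s1 MISS; vc=[]
#1 0x7a→b15/s1 L1-HIT; vc=[]
#2 0x7d→b15/s1 L1-HIT; vc=[]
#3 0x7e→b15/s1 L1-HIT; vc=[]
#4 0x7d→b15/s1 L1-HIT; vc=[]
#5 0x7b→b15/s1 L1-HIT; vc=[]
#6 0x79→b15/s1 L1-HIT; vc=[]
#7 0x7e→b15/s1 L1-HIT; vc=[]
#8 0x7c→b15/s1 L1-HIT; vc=[]
#9 0x78→b15/s1 L1-HIT; vc=[]
#10 0x78→b15/s1 L1-HIT; vc=[]
#11 0x4d→b9/s1 MISS; vc=[15]
#12 0x3b→b7/s1 MISS; vc=[15,9]
#13 0x7d→b15/s1 VC-HIT; vc=[7,9]
#14 0x79→b15/s1 L1-HIT; vc=[7,9]
#15 0x1f→b3/s1 MISS; vc=[7,9,15]
#16 0x28→b5/s1 MISS; vc=[7,9,15,3]
#17 0x18→b3/s1 VC-HIT; vc=[7,9,15,5]

SEQ = [MISS, L1-HIT, L1-HIT, L1-HIT, L1-HIT, L1-HIT, L1-HIT, L1-HIT, L1-HIT, L1-HIT, L1-HIT, MISS, MISS, VC-HIT, L1-HIT, MISS, MISS, VC-HIT]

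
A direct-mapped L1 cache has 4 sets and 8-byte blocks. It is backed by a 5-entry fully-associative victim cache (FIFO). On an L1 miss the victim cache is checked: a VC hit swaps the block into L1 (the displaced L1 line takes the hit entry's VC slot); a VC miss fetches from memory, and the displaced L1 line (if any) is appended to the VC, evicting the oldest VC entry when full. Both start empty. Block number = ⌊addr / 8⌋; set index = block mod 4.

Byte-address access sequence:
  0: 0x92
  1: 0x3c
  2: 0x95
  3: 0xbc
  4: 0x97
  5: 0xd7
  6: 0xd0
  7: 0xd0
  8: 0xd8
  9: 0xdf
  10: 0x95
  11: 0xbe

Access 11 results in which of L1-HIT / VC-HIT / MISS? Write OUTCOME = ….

#0 0x92→b18/s2 MISS; vc=[]
#1 0x3c→b7/s3 MISS; vc=[]
#2 0x95→b18/s2 L1-HIT; vc=[]
#3 0xbc→b23/s3 MISS; vc=[7]
#4 0x97→b18/s2 L1-HIT; vc=[7]
#5 0xd7→b26/s2 MISS; vc=[7,18]
#6 0xd0→b26/s2 L1-HIT; vc=[7,18]
#7 0xd0→b26/s2 L1-HIT; vc=[7,18]
#8 0xd8→b27/s3 MISS; vc=[7,18,23]
#9 0xdf→b27/s3 L1-HIT; vc=[7,18,23]
#10 0x95→b18/s2 VC-HIT; vc=[7,26,23]
#11 0xbe→b23/s3 VC-HIT; vc=[7,26,27]

OUTCOME = VC-HIT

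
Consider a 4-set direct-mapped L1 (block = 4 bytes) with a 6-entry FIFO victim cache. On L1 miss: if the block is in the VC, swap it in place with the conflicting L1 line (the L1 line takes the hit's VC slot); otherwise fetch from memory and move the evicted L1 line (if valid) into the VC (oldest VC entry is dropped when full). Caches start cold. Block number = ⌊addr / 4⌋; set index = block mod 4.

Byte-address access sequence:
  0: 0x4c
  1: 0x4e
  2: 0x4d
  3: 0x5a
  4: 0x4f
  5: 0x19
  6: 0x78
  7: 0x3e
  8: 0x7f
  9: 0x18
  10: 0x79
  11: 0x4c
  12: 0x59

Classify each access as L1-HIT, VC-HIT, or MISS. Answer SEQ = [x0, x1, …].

SEQ = [MISS, L1-HIT, L1-HIT, MISS, L1-HIT, MISS, MISS, MISS, MISS, VC-HIT, VC-HIT, VC-HIT, VC-HIT]

0: 0x4c (blk 19, set 3) → MISS  vc=[]
1: 0x4e (blk 19, set 3) → L1-HIT  vc=[]
2: 0x4d (blk 19, set 3) → L1-HIT  vc=[]
3: 0x5a (blk 22, set 2) → MISS  vc=[]
4: 0x4f (blk 19, set 3) → L1-HIT  vc=[]
5: 0x19 (blk 6, set 2) → MISS  vc=[22]
6: 0x78 (blk 30, set 2) → MISS  vc=[22, 6]
7: 0x3e (blk 15, set 3) → MISS  vc=[22, 6, 19]
8: 0x7f (blk 31, set 3) → MISS  vc=[22, 6, 19, 15]
9: 0x18 (blk 6, set 2) → VC-HIT  vc=[22, 30, 19, 15]
10: 0x79 (blk 30, set 2) → VC-HIT  vc=[22, 6, 19, 15]
11: 0x4c (blk 19, set 3) → VC-HIT  vc=[22, 6, 31, 15]
12: 0x59 (blk 22, set 2) → VC-HIT  vc=[30, 6, 31, 15]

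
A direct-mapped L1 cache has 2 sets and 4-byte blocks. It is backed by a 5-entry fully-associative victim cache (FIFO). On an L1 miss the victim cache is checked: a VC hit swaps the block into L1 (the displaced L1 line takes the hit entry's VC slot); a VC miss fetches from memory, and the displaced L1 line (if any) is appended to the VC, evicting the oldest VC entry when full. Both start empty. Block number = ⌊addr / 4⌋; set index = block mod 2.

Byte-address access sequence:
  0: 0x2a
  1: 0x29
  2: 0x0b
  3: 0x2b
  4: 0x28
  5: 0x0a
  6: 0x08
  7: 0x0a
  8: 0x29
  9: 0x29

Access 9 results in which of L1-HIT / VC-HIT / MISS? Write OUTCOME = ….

  [0] addr=0x2a blk=10 s=0: MISS | VC []
  [1] addr=0x29 blk=10 s=0: L1-HIT | VC []
  [2] addr=0xb blk=2 s=0: MISS | VC [10]
  [3] addr=0x2b blk=10 s=0: VC-HIT | VC [2]
  [4] addr=0x28 blk=10 s=0: L1-HIT | VC [2]
  [5] addr=0xa blk=2 s=0: VC-HIT | VC [10]
  [6] addr=0x8 blk=2 s=0: L1-HIT | VC [10]
  [7] addr=0xa blk=2 s=0: L1-HIT | VC [10]
  [8] addr=0x29 blk=10 s=0: VC-HIT | VC [2]
  [9] addr=0x29 blk=10 s=0: L1-HIT | VC [2]

OUTCOME = L1-HIT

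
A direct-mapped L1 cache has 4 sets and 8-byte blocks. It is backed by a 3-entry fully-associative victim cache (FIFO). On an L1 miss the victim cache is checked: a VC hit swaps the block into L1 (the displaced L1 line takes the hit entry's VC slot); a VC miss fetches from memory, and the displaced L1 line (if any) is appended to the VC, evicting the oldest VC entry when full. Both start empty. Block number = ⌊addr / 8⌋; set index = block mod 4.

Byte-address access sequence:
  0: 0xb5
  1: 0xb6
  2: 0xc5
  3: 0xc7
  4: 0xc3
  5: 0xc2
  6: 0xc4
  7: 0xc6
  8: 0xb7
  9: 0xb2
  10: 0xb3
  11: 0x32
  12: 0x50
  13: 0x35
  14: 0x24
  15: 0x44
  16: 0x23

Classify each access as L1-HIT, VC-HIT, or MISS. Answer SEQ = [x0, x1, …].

#0 0xb5→b22/s2 MISS; vc=[]
#1 0xb6→b22/s2 L1-HIT; vc=[]
#2 0xc5→b24/s0 MISS; vc=[]
#3 0xc7→b24/s0 L1-HIT; vc=[]
#4 0xc3→b24/s0 L1-HIT; vc=[]
#5 0xc2→b24/s0 L1-HIT; vc=[]
#6 0xc4→b24/s0 L1-HIT; vc=[]
#7 0xc6→b24/s0 L1-HIT; vc=[]
#8 0xb7→b22/s2 L1-HIT; vc=[]
#9 0xb2→b22/s2 L1-HIT; vc=[]
#10 0xb3→b22/s2 L1-HIT; vc=[]
#11 0x32→b6/s2 MISS; vc=[22]
#12 0x50→b10/s2 MISS; vc=[22,6]
#13 0x35→b6/s2 VC-HIT; vc=[22,10]
#14 0x24→b4/s0 MISS; vc=[22,10,24]
#15 0x44→b8/s0 MISS; vc=[10,24,4]
#16 0x23→b4/s0 VC-HIT; vc=[10,24,8]

SEQ = [MISS, L1-HIT, MISS, L1-HIT, L1-HIT, L1-HIT, L1-HIT, L1-HIT, L1-HIT, L1-HIT, L1-HIT, MISS, MISS, VC-HIT, MISS, MISS, VC-HIT]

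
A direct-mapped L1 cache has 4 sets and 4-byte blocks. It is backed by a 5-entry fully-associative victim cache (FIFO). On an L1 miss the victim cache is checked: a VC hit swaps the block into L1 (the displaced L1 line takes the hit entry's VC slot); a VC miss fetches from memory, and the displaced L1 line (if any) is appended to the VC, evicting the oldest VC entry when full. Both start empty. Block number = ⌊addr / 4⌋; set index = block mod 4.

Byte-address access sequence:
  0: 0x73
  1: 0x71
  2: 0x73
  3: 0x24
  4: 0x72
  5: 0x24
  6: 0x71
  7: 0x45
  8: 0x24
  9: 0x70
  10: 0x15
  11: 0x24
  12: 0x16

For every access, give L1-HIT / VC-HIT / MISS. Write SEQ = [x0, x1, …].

  [0] addr=0x73 blk=28 s=0: MISS | VC []
  [1] addr=0x71 blk=28 s=0: L1-HIT | VC []
  [2] addr=0x73 blk=28 s=0: L1-HIT | VC []
  [3] addr=0x24 blk=9 s=1: MISS | VC []
  [4] addr=0x72 blk=28 s=0: L1-HIT | VC []
  [5] addr=0x24 blk=9 s=1: L1-HIT | VC []
  [6] addr=0x71 blk=28 s=0: L1-HIT | VC []
  [7] addr=0x45 blk=17 s=1: MISS | VC [9]
  [8] addr=0x24 blk=9 s=1: VC-HIT | VC [17]
  [9] addr=0x70 blk=28 s=0: L1-HIT | VC [17]
  [10] addr=0x15 blk=5 s=1: MISS | VC [17, 9]
  [11] addr=0x24 blk=9 s=1: VC-HIT | VC [17, 5]
  [12] addr=0x16 blk=5 s=1: VC-HIT | VC [17, 9]

SEQ = [MISS, L1-HIT, L1-HIT, MISS, L1-HIT, L1-HIT, L1-HIT, MISS, VC-HIT, L1-HIT, MISS, VC-HIT, VC-HIT]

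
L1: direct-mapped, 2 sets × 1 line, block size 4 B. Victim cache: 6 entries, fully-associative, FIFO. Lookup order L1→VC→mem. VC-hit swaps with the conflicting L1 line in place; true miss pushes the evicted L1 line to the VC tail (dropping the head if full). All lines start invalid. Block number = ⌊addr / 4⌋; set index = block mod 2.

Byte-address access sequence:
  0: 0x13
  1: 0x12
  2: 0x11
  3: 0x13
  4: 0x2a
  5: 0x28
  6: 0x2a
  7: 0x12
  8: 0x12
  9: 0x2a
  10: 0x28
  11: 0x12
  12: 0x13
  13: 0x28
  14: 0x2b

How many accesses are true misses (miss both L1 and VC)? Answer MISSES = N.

  [0] addr=0x13 blk=4 s=0: MISS | VC []
  [1] addr=0x12 blk=4 s=0: L1-HIT | VC []
  [2] addr=0x11 blk=4 s=0: L1-HIT | VC []
  [3] addr=0x13 blk=4 s=0: L1-HIT | VC []
  [4] addr=0x2a blk=10 s=0: MISS | VC [4]
  [5] addr=0x28 blk=10 s=0: L1-HIT | VC [4]
  [6] addr=0x2a blk=10 s=0: L1-HIT | VC [4]
  [7] addr=0x12 blk=4 s=0: VC-HIT | VC [10]
  [8] addr=0x12 blk=4 s=0: L1-HIT | VC [10]
  [9] addr=0x2a blk=10 s=0: VC-HIT | VC [4]
  [10] addr=0x28 blk=10 s=0: L1-HIT | VC [4]
  [11] addr=0x12 blk=4 s=0: VC-HIT | VC [10]
  [12] addr=0x13 blk=4 s=0: L1-HIT | VC [10]
  [13] addr=0x28 blk=10 s=0: VC-HIT | VC [4]
  [14] addr=0x2b blk=10 s=0: L1-HIT | VC [4]

MISSES = 2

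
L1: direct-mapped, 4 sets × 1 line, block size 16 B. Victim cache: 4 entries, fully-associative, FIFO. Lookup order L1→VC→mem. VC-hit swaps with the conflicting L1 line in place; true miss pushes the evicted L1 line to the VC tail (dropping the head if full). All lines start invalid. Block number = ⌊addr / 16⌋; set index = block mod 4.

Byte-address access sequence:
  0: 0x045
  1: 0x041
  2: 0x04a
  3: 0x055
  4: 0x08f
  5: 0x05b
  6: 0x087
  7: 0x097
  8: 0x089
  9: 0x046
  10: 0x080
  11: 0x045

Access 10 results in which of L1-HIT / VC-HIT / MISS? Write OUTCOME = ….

OUTCOME = VC-HIT

#0 0x45→b4/s0 MISS; vc=[]
#1 0x41→b4/s0 L1-HIT; vc=[]
#2 0x4a→b4/s0 L1-HIT; vc=[]
#3 0x55→b5/s1 MISS; vc=[]
#4 0x8f→b8/s0 MISS; vc=[4]
#5 0x5b→b5/s1 L1-HIT; vc=[4]
#6 0x87→b8/s0 L1-HIT; vc=[4]
#7 0x97→b9/s1 MISS; vc=[4,5]
#8 0x89→b8/s0 L1-HIT; vc=[4,5]
#9 0x46→b4/s0 VC-HIT; vc=[8,5]
#10 0x80→b8/s0 VC-HIT; vc=[4,5]
#11 0x45→b4/s0 VC-HIT; vc=[8,5]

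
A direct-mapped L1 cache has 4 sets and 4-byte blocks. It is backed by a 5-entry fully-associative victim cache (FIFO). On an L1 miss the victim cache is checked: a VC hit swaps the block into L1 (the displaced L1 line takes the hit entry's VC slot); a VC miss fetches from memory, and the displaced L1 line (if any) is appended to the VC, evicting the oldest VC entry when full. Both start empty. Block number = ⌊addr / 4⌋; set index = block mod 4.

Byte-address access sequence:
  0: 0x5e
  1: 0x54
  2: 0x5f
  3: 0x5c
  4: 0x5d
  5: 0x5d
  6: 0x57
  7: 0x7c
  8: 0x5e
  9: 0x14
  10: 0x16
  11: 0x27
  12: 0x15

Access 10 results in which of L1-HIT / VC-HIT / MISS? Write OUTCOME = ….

OUTCOME = L1-HIT

0: 0x5e (blk 23, set 3) → MISS  vc=[]
1: 0x54 (blk 21, set 1) → MISS  vc=[]
2: 0x5f (blk 23, set 3) → L1-HIT  vc=[]
3: 0x5c (blk 23, set 3) → L1-HIT  vc=[]
4: 0x5d (blk 23, set 3) → L1-HIT  vc=[]
5: 0x5d (blk 23, set 3) → L1-HIT  vc=[]
6: 0x57 (blk 21, set 1) → L1-HIT  vc=[]
7: 0x7c (blk 31, set 3) → MISS  vc=[23]
8: 0x5e (blk 23, set 3) → VC-HIT  vc=[31]
9: 0x14 (blk 5, set 1) → MISS  vc=[31, 21]
10: 0x16 (blk 5, set 1) → L1-HIT  vc=[31, 21]
11: 0x27 (blk 9, set 1) → MISS  vc=[31, 21, 5]
12: 0x15 (blk 5, set 1) → VC-HIT  vc=[31, 21, 9]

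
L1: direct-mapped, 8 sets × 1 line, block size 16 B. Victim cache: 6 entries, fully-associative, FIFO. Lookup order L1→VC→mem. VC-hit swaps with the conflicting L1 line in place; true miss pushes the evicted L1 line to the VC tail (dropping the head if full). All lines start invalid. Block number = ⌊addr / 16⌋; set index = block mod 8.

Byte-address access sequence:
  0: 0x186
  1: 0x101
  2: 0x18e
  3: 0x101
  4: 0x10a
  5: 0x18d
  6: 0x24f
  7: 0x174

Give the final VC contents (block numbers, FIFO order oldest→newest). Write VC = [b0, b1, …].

VC = [16]

0: 0x186 (blk 24, set 0) → MISS  vc=[]
1: 0x101 (blk 16, set 0) → MISS  vc=[24]
2: 0x18e (blk 24, set 0) → VC-HIT  vc=[16]
3: 0x101 (blk 16, set 0) → VC-HIT  vc=[24]
4: 0x10a (blk 16, set 0) → L1-HIT  vc=[24]
5: 0x18d (blk 24, set 0) → VC-HIT  vc=[16]
6: 0x24f (blk 36, set 4) → MISS  vc=[16]
7: 0x174 (blk 23, set 7) → MISS  vc=[16]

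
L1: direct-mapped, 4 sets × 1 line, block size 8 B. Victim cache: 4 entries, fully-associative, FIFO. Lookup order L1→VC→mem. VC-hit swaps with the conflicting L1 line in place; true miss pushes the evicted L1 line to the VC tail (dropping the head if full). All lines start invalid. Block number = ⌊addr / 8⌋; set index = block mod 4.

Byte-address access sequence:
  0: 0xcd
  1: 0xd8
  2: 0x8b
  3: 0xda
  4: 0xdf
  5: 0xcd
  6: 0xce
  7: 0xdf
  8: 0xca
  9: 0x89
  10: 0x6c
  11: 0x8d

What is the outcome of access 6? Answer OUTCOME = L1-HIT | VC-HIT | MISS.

0: 0xcd (blk 25, set 1) → MISS  vc=[]
1: 0xd8 (blk 27, set 3) → MISS  vc=[]
2: 0x8b (blk 17, set 1) → MISS  vc=[25]
3: 0xda (blk 27, set 3) → L1-HIT  vc=[25]
4: 0xdf (blk 27, set 3) → L1-HIT  vc=[25]
5: 0xcd (blk 25, set 1) → VC-HIT  vc=[17]
6: 0xce (blk 25, set 1) → L1-HIT  vc=[17]
7: 0xdf (blk 27, set 3) → L1-HIT  vc=[17]
8: 0xca (blk 25, set 1) → L1-HIT  vc=[17]
9: 0x89 (blk 17, set 1) → VC-HIT  vc=[25]
10: 0x6c (blk 13, set 1) → MISS  vc=[25, 17]
11: 0x8d (blk 17, set 1) → VC-HIT  vc=[25, 13]

OUTCOME = L1-HIT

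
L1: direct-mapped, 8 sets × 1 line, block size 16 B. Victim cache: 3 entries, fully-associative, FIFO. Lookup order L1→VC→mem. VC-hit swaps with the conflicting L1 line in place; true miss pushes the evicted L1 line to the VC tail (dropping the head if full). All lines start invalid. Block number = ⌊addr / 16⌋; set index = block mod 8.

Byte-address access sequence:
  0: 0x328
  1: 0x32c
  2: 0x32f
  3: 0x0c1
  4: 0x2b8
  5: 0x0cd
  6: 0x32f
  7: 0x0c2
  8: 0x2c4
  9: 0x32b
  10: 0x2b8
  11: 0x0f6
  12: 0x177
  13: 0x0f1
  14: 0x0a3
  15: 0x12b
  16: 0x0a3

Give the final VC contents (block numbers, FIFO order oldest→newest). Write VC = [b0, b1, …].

  [0] addr=0x328 blk=50 s=2: MISS | VC []
  [1] addr=0x32c blk=50 s=2: L1-HIT | VC []
  [2] addr=0x32f blk=50 s=2: L1-HIT | VC []
  [3] addr=0xc1 blk=12 s=4: MISS | VC []
  [4] addr=0x2b8 blk=43 s=3: MISS | VC []
  [5] addr=0xcd blk=12 s=4: L1-HIT | VC []
  [6] addr=0x32f blk=50 s=2: L1-HIT | VC []
  [7] addr=0xc2 blk=12 s=4: L1-HIT | VC []
  [8] addr=0x2c4 blk=44 s=4: MISS | VC [12]
  [9] addr=0x32b blk=50 s=2: L1-HIT | VC [12]
  [10] addr=0x2b8 blk=43 s=3: L1-HIT | VC [12]
  [11] addr=0xf6 blk=15 s=7: MISS | VC [12]
  [12] addr=0x177 blk=23 s=7: MISS | VC [12, 15]
  [13] addr=0xf1 blk=15 s=7: VC-HIT | VC [12, 23]
  [14] addr=0xa3 blk=10 s=2: MISS | VC [12, 23, 50]
  [15] addr=0x12b blk=18 s=2: MISS | VC [23, 50, 10]
  [16] addr=0xa3 blk=10 s=2: VC-HIT | VC [23, 50, 18]

VC = [23, 50, 18]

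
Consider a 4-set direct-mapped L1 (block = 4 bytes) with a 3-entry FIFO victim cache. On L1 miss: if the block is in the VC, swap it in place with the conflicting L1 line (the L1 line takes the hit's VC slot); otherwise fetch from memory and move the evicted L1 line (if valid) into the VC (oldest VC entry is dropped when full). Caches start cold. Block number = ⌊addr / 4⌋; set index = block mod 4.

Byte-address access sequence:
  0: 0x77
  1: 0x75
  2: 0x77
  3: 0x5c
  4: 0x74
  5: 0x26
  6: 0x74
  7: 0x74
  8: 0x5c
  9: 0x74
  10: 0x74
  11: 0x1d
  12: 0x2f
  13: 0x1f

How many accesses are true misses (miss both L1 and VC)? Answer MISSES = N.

MISSES = 5

#0 0x77→b29/s1 MISS; vc=[]
#1 0x75→b29/s1 L1-HIT; vc=[]
#2 0x77→b29/s1 L1-HIT; vc=[]
#3 0x5c→b23/s3 MISS; vc=[]
#4 0x74→b29/s1 L1-HIT; vc=[]
#5 0x26→b9/s1 MISS; vc=[29]
#6 0x74→b29/s1 VC-HIT; vc=[9]
#7 0x74→b29/s1 L1-HIT; vc=[9]
#8 0x5c→b23/s3 L1-HIT; vc=[9]
#9 0x74→b29/s1 L1-HIT; vc=[9]
#10 0x74→b29/s1 L1-HIT; vc=[9]
#11 0x1d→b7/s3 MISS; vc=[9,23]
#12 0x2f→b11/s3 MISS; vc=[9,23,7]
#13 0x1f→b7/s3 VC-HIT; vc=[9,23,11]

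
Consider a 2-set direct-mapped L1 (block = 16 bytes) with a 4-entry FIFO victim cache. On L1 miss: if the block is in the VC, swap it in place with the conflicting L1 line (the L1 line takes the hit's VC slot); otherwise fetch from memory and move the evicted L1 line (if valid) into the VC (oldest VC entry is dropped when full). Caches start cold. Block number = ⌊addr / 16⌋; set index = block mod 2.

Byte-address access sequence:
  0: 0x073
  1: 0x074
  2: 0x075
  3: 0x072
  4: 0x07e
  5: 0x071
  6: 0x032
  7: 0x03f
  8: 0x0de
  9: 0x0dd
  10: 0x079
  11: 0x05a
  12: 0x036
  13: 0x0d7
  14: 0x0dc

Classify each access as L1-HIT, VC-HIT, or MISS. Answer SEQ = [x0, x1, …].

#0 0x73→b7/s1 MISS; vc=[]
#1 0x74→b7/s1 L1-HIT; vc=[]
#2 0x75→b7/s1 L1-HIT; vc=[]
#3 0x72→b7/s1 L1-HIT; vc=[]
#4 0x7e→b7/s1 L1-HIT; vc=[]
#5 0x71→b7/s1 L1-HIT; vc=[]
#6 0x32→b3/s1 MISS; vc=[7]
#7 0x3f→b3/s1 L1-HIT; vc=[7]
#8 0xde→b13/s1 MISS; vc=[7,3]
#9 0xdd→b13/s1 L1-HIT; vc=[7,3]
#10 0x79→b7/s1 VC-HIT; vc=[13,3]
#11 0x5a→b5/s1 MISS; vc=[13,3,7]
#12 0x36→b3/s1 VC-HIT; vc=[13,5,7]
#13 0xd7→b13/s1 VC-HIT; vc=[3,5,7]
#14 0xdc→b13/s1 L1-HIT; vc=[3,5,7]

SEQ = [MISS, L1-HIT, L1-HIT, L1-HIT, L1-HIT, L1-HIT, MISS, L1-HIT, MISS, L1-HIT, VC-HIT, MISS, VC-HIT, VC-HIT, L1-HIT]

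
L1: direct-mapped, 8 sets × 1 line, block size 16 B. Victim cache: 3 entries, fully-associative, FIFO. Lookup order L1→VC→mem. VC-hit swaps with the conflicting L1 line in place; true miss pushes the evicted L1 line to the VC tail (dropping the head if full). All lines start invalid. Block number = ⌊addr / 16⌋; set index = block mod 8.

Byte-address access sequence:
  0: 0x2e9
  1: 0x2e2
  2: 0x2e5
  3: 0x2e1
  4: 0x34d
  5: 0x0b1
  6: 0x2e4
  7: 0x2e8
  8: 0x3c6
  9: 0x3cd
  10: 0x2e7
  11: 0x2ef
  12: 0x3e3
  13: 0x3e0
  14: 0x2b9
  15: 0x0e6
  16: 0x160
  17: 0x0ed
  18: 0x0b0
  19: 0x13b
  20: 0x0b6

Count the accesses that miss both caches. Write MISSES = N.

0: 0x2e9 (blk 46, set 6) → MISS  vc=[]
1: 0x2e2 (blk 46, set 6) → L1-HIT  vc=[]
2: 0x2e5 (blk 46, set 6) → L1-HIT  vc=[]
3: 0x2e1 (blk 46, set 6) → L1-HIT  vc=[]
4: 0x34d (blk 52, set 4) → MISS  vc=[]
5: 0xb1 (blk 11, set 3) → MISS  vc=[]
6: 0x2e4 (blk 46, set 6) → L1-HIT  vc=[]
7: 0x2e8 (blk 46, set 6) → L1-HIT  vc=[]
8: 0x3c6 (blk 60, set 4) → MISS  vc=[52]
9: 0x3cd (blk 60, set 4) → L1-HIT  vc=[52]
10: 0x2e7 (blk 46, set 6) → L1-HIT  vc=[52]
11: 0x2ef (blk 46, set 6) → L1-HIT  vc=[52]
12: 0x3e3 (blk 62, set 6) → MISS  vc=[52, 46]
13: 0x3e0 (blk 62, set 6) → L1-HIT  vc=[52, 46]
14: 0x2b9 (blk 43, set 3) → MISS  vc=[52, 46, 11]
15: 0xe6 (blk 14, set 6) → MISS  vc=[46, 11, 62]
16: 0x160 (blk 22, set 6) → MISS  vc=[11, 62, 14]
17: 0xed (blk 14, set 6) → VC-HIT  vc=[11, 62, 22]
18: 0xb0 (blk 11, set 3) → VC-HIT  vc=[43, 62, 22]
19: 0x13b (blk 19, set 3) → MISS  vc=[62, 22, 11]
20: 0xb6 (blk 11, set 3) → VC-HIT  vc=[62, 22, 19]

MISSES = 9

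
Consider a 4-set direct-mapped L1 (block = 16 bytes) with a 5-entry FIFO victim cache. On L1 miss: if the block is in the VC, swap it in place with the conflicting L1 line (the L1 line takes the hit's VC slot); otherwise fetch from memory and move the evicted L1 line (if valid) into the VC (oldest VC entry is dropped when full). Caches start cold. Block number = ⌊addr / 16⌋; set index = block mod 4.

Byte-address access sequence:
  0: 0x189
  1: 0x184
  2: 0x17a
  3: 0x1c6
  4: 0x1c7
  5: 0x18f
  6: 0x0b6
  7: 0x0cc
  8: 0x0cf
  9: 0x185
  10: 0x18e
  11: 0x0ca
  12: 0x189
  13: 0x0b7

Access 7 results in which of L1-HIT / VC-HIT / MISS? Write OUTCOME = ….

#0 0x189→b24/s0 MISS; vc=[]
#1 0x184→b24/s0 L1-HIT; vc=[]
#2 0x17a→b23/s3 MISS; vc=[]
#3 0x1c6→b28/s0 MISS; vc=[24]
#4 0x1c7→b28/s0 L1-HIT; vc=[24]
#5 0x18f→b24/s0 VC-HIT; vc=[28]
#6 0xb6→b11/s3 MISS; vc=[28,23]
#7 0xcc→b12/s0 MISS; vc=[28,23,24]
#8 0xcf→b12/s0 L1-HIT; vc=[28,23,24]
#9 0x185→b24/s0 VC-HIT; vc=[28,23,12]
#10 0x18e→b24/s0 L1-HIT; vc=[28,23,12]
#11 0xca→b12/s0 VC-HIT; vc=[28,23,24]
#12 0x189→b24/s0 VC-HIT; vc=[28,23,12]
#13 0xb7→b11/s3 L1-HIT; vc=[28,23,12]

OUTCOME = MISS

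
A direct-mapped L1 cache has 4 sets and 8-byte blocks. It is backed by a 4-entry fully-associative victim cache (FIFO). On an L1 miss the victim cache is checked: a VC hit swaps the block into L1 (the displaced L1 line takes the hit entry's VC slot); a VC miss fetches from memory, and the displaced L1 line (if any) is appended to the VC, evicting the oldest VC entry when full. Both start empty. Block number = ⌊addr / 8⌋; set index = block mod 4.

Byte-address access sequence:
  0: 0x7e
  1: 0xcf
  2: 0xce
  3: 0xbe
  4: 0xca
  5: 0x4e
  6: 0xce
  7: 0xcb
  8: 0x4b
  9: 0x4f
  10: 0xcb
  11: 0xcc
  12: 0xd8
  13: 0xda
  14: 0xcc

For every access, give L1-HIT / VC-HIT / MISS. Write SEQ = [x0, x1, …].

SEQ = [MISS, MISS, L1-HIT, MISS, L1-HIT, MISS, VC-HIT, L1-HIT, VC-HIT, L1-HIT, VC-HIT, L1-HIT, MISS, L1-HIT, L1-HIT]

0: 0x7e (blk 15, set 3) → MISS  vc=[]
1: 0xcf (blk 25, set 1) → MISS  vc=[]
2: 0xce (blk 25, set 1) → L1-HIT  vc=[]
3: 0xbe (blk 23, set 3) → MISS  vc=[15]
4: 0xca (blk 25, set 1) → L1-HIT  vc=[15]
5: 0x4e (blk 9, set 1) → MISS  vc=[15, 25]
6: 0xce (blk 25, set 1) → VC-HIT  vc=[15, 9]
7: 0xcb (blk 25, set 1) → L1-HIT  vc=[15, 9]
8: 0x4b (blk 9, set 1) → VC-HIT  vc=[15, 25]
9: 0x4f (blk 9, set 1) → L1-HIT  vc=[15, 25]
10: 0xcb (blk 25, set 1) → VC-HIT  vc=[15, 9]
11: 0xcc (blk 25, set 1) → L1-HIT  vc=[15, 9]
12: 0xd8 (blk 27, set 3) → MISS  vc=[15, 9, 23]
13: 0xda (blk 27, set 3) → L1-HIT  vc=[15, 9, 23]
14: 0xcc (blk 25, set 1) → L1-HIT  vc=[15, 9, 23]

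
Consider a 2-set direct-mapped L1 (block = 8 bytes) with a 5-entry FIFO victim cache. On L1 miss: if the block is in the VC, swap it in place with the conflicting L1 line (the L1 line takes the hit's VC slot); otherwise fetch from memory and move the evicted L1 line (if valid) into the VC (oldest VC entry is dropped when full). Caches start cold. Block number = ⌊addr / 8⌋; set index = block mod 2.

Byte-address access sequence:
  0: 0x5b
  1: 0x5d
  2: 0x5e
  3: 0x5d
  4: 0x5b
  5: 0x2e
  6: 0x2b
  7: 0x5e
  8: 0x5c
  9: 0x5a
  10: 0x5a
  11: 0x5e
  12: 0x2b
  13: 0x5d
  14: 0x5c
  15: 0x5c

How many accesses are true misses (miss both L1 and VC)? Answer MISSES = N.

  [0] addr=0x5b blk=11 s=1: MISS | VC []
  [1] addr=0x5d blk=11 s=1: L1-HIT | VC []
  [2] addr=0x5e blk=11 s=1: L1-HIT | VC []
  [3] addr=0x5d blk=11 s=1: L1-HIT | VC []
  [4] addr=0x5b blk=11 s=1: L1-HIT | VC []
  [5] addr=0x2e blk=5 s=1: MISS | VC [11]
  [6] addr=0x2b blk=5 s=1: L1-HIT | VC [11]
  [7] addr=0x5e blk=11 s=1: VC-HIT | VC [5]
  [8] addr=0x5c blk=11 s=1: L1-HIT | VC [5]
  [9] addr=0x5a blk=11 s=1: L1-HIT | VC [5]
  [10] addr=0x5a blk=11 s=1: L1-HIT | VC [5]
  [11] addr=0x5e blk=11 s=1: L1-HIT | VC [5]
  [12] addr=0x2b blk=5 s=1: VC-HIT | VC [11]
  [13] addr=0x5d blk=11 s=1: VC-HIT | VC [5]
  [14] addr=0x5c blk=11 s=1: L1-HIT | VC [5]
  [15] addr=0x5c blk=11 s=1: L1-HIT | VC [5]

MISSES = 2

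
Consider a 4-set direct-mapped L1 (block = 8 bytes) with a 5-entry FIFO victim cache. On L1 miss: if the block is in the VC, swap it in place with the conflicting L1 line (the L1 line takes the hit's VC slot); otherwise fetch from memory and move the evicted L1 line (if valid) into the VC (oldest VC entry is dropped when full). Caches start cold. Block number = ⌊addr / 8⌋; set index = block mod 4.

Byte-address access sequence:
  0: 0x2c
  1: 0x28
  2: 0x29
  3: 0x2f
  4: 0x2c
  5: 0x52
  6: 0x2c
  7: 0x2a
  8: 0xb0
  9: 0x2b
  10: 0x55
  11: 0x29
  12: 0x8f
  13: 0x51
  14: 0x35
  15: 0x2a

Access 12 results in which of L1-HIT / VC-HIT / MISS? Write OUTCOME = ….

OUTCOME = MISS

#0 0x2c→b5/s1 MISS; vc=[]
#1 0x28→b5/s1 L1-HIT; vc=[]
#2 0x29→b5/s1 L1-HIT; vc=[]
#3 0x2f→b5/s1 L1-HIT; vc=[]
#4 0x2c→b5/s1 L1-HIT; vc=[]
#5 0x52→b10/s2 MISS; vc=[]
#6 0x2c→b5/s1 L1-HIT; vc=[]
#7 0x2a→b5/s1 L1-HIT; vc=[]
#8 0xb0→b22/s2 MISS; vc=[10]
#9 0x2b→b5/s1 L1-HIT; vc=[10]
#10 0x55→b10/s2 VC-HIT; vc=[22]
#11 0x29→b5/s1 L1-HIT; vc=[22]
#12 0x8f→b17/s1 MISS; vc=[22,5]
#13 0x51→b10/s2 L1-HIT; vc=[22,5]
#14 0x35→b6/s2 MISS; vc=[22,5,10]
#15 0x2a→b5/s1 VC-HIT; vc=[22,17,10]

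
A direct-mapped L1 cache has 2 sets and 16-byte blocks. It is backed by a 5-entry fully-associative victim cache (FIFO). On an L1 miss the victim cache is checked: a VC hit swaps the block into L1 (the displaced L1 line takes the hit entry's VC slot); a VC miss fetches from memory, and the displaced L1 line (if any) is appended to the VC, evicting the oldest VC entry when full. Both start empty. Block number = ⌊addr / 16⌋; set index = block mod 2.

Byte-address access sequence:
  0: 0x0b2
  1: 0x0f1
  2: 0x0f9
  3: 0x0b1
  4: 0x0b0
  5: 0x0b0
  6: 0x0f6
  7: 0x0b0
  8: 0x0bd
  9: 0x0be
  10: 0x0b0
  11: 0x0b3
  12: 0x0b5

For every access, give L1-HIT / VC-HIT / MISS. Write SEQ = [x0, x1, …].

SEQ = [MISS, MISS, L1-HIT, VC-HIT, L1-HIT, L1-HIT, VC-HIT, VC-HIT, L1-HIT, L1-HIT, L1-HIT, L1-HIT, L1-HIT]

#0 0xb2→b11/s1 MISS; vc=[]
#1 0xf1→b15/s1 MISS; vc=[11]
#2 0xf9→b15/s1 L1-HIT; vc=[11]
#3 0xb1→b11/s1 VC-HIT; vc=[15]
#4 0xb0→b11/s1 L1-HIT; vc=[15]
#5 0xb0→b11/s1 L1-HIT; vc=[15]
#6 0xf6→b15/s1 VC-HIT; vc=[11]
#7 0xb0→b11/s1 VC-HIT; vc=[15]
#8 0xbd→b11/s1 L1-HIT; vc=[15]
#9 0xbe→b11/s1 L1-HIT; vc=[15]
#10 0xb0→b11/s1 L1-HIT; vc=[15]
#11 0xb3→b11/s1 L1-HIT; vc=[15]
#12 0xb5→b11/s1 L1-HIT; vc=[15]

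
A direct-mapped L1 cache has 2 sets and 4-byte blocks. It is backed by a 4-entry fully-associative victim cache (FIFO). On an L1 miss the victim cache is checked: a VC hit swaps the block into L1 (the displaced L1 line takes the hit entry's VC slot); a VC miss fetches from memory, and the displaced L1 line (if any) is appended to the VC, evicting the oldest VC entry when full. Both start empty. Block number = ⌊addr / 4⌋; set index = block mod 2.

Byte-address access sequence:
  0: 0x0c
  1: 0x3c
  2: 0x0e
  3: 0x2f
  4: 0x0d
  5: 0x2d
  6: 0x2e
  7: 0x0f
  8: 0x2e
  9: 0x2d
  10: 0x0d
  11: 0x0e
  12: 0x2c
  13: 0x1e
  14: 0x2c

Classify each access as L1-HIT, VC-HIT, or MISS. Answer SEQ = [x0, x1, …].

SEQ = [MISS, MISS, VC-HIT, MISS, VC-HIT, VC-HIT, L1-HIT, VC-HIT, VC-HIT, L1-HIT, VC-HIT, L1-HIT, VC-HIT, MISS, VC-HIT]

#0 0xc→b3/s1 MISS; vc=[]
#1 0x3c→b15/s1 MISS; vc=[3]
#2 0xe→b3/s1 VC-HIT; vc=[15]
#3 0x2f→b11/s1 MISS; vc=[15,3]
#4 0xd→b3/s1 VC-HIT; vc=[15,11]
#5 0x2d→b11/s1 VC-HIT; vc=[15,3]
#6 0x2e→b11/s1 L1-HIT; vc=[15,3]
#7 0xf→b3/s1 VC-HIT; vc=[15,11]
#8 0x2e→b11/s1 VC-HIT; vc=[15,3]
#9 0x2d→b11/s1 L1-HIT; vc=[15,3]
#10 0xd→b3/s1 VC-HIT; vc=[15,11]
#11 0xe→b3/s1 L1-HIT; vc=[15,11]
#12 0x2c→b11/s1 VC-HIT; vc=[15,3]
#13 0x1e→b7/s1 MISS; vc=[15,3,11]
#14 0x2c→b11/s1 VC-HIT; vc=[15,3,7]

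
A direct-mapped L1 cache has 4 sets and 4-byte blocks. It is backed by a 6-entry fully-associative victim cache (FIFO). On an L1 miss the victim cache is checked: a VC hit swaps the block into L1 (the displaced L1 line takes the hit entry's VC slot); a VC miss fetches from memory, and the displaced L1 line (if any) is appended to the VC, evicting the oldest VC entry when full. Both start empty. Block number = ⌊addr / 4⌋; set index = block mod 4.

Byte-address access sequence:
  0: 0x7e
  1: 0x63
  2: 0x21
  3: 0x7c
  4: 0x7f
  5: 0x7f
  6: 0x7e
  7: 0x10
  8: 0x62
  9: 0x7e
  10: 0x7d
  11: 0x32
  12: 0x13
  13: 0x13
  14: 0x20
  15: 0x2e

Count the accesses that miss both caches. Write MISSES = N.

MISSES = 6

  [0] addr=0x7e blk=31 s=3: MISS | VC []
  [1] addr=0x63 blk=24 s=0: MISS | VC []
  [2] addr=0x21 blk=8 s=0: MISS | VC [24]
  [3] addr=0x7c blk=31 s=3: L1-HIT | VC [24]
  [4] addr=0x7f blk=31 s=3: L1-HIT | VC [24]
  [5] addr=0x7f blk=31 s=3: L1-HIT | VC [24]
  [6] addr=0x7e blk=31 s=3: L1-HIT | VC [24]
  [7] addr=0x10 blk=4 s=0: MISS | VC [24, 8]
  [8] addr=0x62 blk=24 s=0: VC-HIT | VC [4, 8]
  [9] addr=0x7e blk=31 s=3: L1-HIT | VC [4, 8]
  [10] addr=0x7d blk=31 s=3: L1-HIT | VC [4, 8]
  [11] addr=0x32 blk=12 s=0: MISS | VC [4, 8, 24]
  [12] addr=0x13 blk=4 s=0: VC-HIT | VC [12, 8, 24]
  [13] addr=0x13 blk=4 s=0: L1-HIT | VC [12, 8, 24]
  [14] addr=0x20 blk=8 s=0: VC-HIT | VC [12, 4, 24]
  [15] addr=0x2e blk=11 s=3: MISS | VC [12, 4, 24, 31]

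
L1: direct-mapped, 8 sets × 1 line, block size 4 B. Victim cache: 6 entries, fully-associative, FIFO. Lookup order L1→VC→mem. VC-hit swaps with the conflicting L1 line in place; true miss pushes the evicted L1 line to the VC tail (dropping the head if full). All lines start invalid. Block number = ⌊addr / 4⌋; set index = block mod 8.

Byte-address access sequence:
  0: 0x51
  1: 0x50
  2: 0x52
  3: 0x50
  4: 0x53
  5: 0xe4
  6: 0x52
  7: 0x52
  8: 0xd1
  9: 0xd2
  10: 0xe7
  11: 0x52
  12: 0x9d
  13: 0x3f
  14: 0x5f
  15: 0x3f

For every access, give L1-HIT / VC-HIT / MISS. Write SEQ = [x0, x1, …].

#0 0x51→b20/s4 MISS; vc=[]
#1 0x50→b20/s4 L1-HIT; vc=[]
#2 0x52→b20/s4 L1-HIT; vc=[]
#3 0x50→b20/s4 L1-HIT; vc=[]
#4 0x53→b20/s4 L1-HIT; vc=[]
#5 0xe4→b57/s1 MISS; vc=[]
#6 0x52→b20/s4 L1-HIT; vc=[]
#7 0x52→b20/s4 L1-HIT; vc=[]
#8 0xd1→b52/s4 MISS; vc=[20]
#9 0xd2→b52/s4 L1-HIT; vc=[20]
#10 0xe7→b57/s1 L1-HIT; vc=[20]
#11 0x52→b20/s4 VC-HIT; vc=[52]
#12 0x9d→b39/s7 MISS; vc=[52]
#13 0x3f→b15/s7 MISS; vc=[52,39]
#14 0x5f→b23/s7 MISS; vc=[52,39,15]
#15 0x3f→b15/s7 VC-HIT; vc=[52,39,23]

SEQ = [MISS, L1-HIT, L1-HIT, L1-HIT, L1-HIT, MISS, L1-HIT, L1-HIT, MISS, L1-HIT, L1-HIT, VC-HIT, MISS, MISS, MISS, VC-HIT]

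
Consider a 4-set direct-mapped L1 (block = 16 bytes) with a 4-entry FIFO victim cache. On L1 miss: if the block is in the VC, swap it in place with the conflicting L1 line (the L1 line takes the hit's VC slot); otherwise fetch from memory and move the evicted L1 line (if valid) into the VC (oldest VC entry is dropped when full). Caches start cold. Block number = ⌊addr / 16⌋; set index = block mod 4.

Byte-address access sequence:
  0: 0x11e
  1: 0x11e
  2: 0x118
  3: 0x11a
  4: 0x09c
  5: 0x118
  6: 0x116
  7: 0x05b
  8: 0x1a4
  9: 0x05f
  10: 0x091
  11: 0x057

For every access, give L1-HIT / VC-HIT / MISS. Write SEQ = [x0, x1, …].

SEQ = [MISS, L1-HIT, L1-HIT, L1-HIT, MISS, VC-HIT, L1-HIT, MISS, MISS, L1-HIT, VC-HIT, VC-HIT]

  [0] addr=0x11e blk=17 s=1: MISS | VC []
  [1] addr=0x11e blk=17 s=1: L1-HIT | VC []
  [2] addr=0x118 blk=17 s=1: L1-HIT | VC []
  [3] addr=0x11a blk=17 s=1: L1-HIT | VC []
  [4] addr=0x9c blk=9 s=1: MISS | VC [17]
  [5] addr=0x118 blk=17 s=1: VC-HIT | VC [9]
  [6] addr=0x116 blk=17 s=1: L1-HIT | VC [9]
  [7] addr=0x5b blk=5 s=1: MISS | VC [9, 17]
  [8] addr=0x1a4 blk=26 s=2: MISS | VC [9, 17]
  [9] addr=0x5f blk=5 s=1: L1-HIT | VC [9, 17]
  [10] addr=0x91 blk=9 s=1: VC-HIT | VC [5, 17]
  [11] addr=0x57 blk=5 s=1: VC-HIT | VC [9, 17]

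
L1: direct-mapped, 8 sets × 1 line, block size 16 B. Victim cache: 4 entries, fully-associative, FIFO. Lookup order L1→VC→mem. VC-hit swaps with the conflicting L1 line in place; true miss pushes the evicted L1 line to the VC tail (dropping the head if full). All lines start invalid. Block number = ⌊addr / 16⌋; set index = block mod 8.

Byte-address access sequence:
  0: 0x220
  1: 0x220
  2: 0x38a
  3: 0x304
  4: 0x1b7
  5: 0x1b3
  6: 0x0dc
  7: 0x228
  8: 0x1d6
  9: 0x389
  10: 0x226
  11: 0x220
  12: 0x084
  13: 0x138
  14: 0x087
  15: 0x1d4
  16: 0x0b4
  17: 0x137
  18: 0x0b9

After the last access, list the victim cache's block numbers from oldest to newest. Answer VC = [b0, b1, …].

  [0] addr=0x220 blk=34 s=2: MISS | VC []
  [1] addr=0x220 blk=34 s=2: L1-HIT | VC []
  [2] addr=0x38a blk=56 s=0: MISS | VC []
  [3] addr=0x304 blk=48 s=0: MISS | VC [56]
  [4] addr=0x1b7 blk=27 s=3: MISS | VC [56]
  [5] addr=0x1b3 blk=27 s=3: L1-HIT | VC [56]
  [6] addr=0xdc blk=13 s=5: MISS | VC [56]
  [7] addr=0x228 blk=34 s=2: L1-HIT | VC [56]
  [8] addr=0x1d6 blk=29 s=5: MISS | VC [56, 13]
  [9] addr=0x389 blk=56 s=0: VC-HIT | VC [48, 13]
  [10] addr=0x226 blk=34 s=2: L1-HIT | VC [48, 13]
  [11] addr=0x220 blk=34 s=2: L1-HIT | VC [48, 13]
  [12] addr=0x84 blk=8 s=0: MISS | VC [48, 13, 56]
  [13] addr=0x138 blk=19 s=3: MISS | VC [48, 13, 56, 27]
  [14] addr=0x87 blk=8 s=0: L1-HIT | VC [48, 13, 56, 27]
  [15] addr=0x1d4 blk=29 s=5: L1-HIT | VC [48, 13, 56, 27]
  [16] addr=0xb4 blk=11 s=3: MISS | VC [13, 56, 27, 19]
  [17] addr=0x137 blk=19 s=3: VC-HIT | VC [13, 56, 27, 11]
  [18] addr=0xb9 blk=11 s=3: VC-HIT | VC [13, 56, 27, 19]

VC = [13, 56, 27, 19]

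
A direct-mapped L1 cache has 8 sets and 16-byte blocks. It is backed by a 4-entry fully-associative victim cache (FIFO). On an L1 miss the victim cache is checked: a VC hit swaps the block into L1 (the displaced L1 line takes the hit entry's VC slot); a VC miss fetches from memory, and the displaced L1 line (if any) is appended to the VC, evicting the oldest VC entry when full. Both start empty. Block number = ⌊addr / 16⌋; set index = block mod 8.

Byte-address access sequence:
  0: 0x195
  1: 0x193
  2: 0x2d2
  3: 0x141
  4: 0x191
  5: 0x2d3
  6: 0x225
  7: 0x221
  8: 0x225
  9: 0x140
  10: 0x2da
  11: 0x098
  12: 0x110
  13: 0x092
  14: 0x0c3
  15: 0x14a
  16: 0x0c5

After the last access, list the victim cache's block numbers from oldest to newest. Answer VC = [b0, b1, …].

#0 0x195→b25/s1 MISS; vc=[]
#1 0x193→b25/s1 L1-HIT; vc=[]
#2 0x2d2→b45/s5 MISS; vc=[]
#3 0x141→b20/s4 MISS; vc=[]
#4 0x191→b25/s1 L1-HIT; vc=[]
#5 0x2d3→b45/s5 L1-HIT; vc=[]
#6 0x225→b34/s2 MISS; vc=[]
#7 0x221→b34/s2 L1-HIT; vc=[]
#8 0x225→b34/s2 L1-HIT; vc=[]
#9 0x140→b20/s4 L1-HIT; vc=[]
#10 0x2da→b45/s5 L1-HIT; vc=[]
#11 0x98→b9/s1 MISS; vc=[25]
#12 0x110→b17/s1 MISS; vc=[25,9]
#13 0x92→b9/s1 VC-HIT; vc=[25,17]
#14 0xc3→b12/s4 MISS; vc=[25,17,20]
#15 0x14a→b20/s4 VC-HIT; vc=[25,17,12]
#16 0xc5→b12/s4 VC-HIT; vc=[25,17,20]

VC = [25, 17, 20]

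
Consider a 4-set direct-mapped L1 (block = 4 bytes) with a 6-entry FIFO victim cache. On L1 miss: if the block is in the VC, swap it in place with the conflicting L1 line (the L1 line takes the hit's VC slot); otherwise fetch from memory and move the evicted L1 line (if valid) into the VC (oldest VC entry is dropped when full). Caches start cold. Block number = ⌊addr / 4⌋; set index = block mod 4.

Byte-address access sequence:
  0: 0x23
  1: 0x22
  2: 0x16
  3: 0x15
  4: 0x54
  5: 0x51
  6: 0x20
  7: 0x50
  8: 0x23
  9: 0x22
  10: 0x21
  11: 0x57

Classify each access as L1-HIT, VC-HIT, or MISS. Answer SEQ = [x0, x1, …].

  [0] addr=0x23 blk=8 s=0: MISS | VC []
  [1] addr=0x22 blk=8 s=0: L1-HIT | VC []
  [2] addr=0x16 blk=5 s=1: MISS | VC []
  [3] addr=0x15 blk=5 s=1: L1-HIT | VC []
  [4] addr=0x54 blk=21 s=1: MISS | VC [5]
  [5] addr=0x51 blk=20 s=0: MISS | VC [5, 8]
  [6] addr=0x20 blk=8 s=0: VC-HIT | VC [5, 20]
  [7] addr=0x50 blk=20 s=0: VC-HIT | VC [5, 8]
  [8] addr=0x23 blk=8 s=0: VC-HIT | VC [5, 20]
  [9] addr=0x22 blk=8 s=0: L1-HIT | VC [5, 20]
  [10] addr=0x21 blk=8 s=0: L1-HIT | VC [5, 20]
  [11] addr=0x57 blk=21 s=1: L1-HIT | VC [5, 20]

SEQ = [MISS, L1-HIT, MISS, L1-HIT, MISS, MISS, VC-HIT, VC-HIT, VC-HIT, L1-HIT, L1-HIT, L1-HIT]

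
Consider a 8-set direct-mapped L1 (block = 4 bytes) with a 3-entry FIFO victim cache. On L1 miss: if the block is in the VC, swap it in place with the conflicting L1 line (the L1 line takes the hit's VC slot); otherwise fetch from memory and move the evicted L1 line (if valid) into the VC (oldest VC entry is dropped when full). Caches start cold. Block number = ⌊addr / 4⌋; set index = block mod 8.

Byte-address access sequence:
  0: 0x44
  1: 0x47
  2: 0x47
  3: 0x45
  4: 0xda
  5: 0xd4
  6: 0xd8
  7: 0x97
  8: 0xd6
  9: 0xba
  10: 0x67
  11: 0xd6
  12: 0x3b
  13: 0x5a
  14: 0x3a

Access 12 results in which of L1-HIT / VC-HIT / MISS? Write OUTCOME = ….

  [0] addr=0x44 blk=17 s=1: MISS | VC []
  [1] addr=0x47 blk=17 s=1: L1-HIT | VC []
  [2] addr=0x47 blk=17 s=1: L1-HIT | VC []
  [3] addr=0x45 blk=17 s=1: L1-HIT | VC []
  [4] addr=0xda blk=54 s=6: MISS | VC []
  [5] addr=0xd4 blk=53 s=5: MISS | VC []
  [6] addr=0xd8 blk=54 s=6: L1-HIT | VC []
  [7] addr=0x97 blk=37 s=5: MISS | VC [53]
  [8] addr=0xd6 blk=53 s=5: VC-HIT | VC [37]
  [9] addr=0xba blk=46 s=6: MISS | VC [37, 54]
  [10] addr=0x67 blk=25 s=1: MISS | VC [37, 54, 17]
  [11] addr=0xd6 blk=53 s=5: L1-HIT | VC [37, 54, 17]
  [12] addr=0x3b blk=14 s=6: MISS | VC [54, 17, 46]
  [13] addr=0x5a blk=22 s=6: MISS | VC [17, 46, 14]
  [14] addr=0x3a blk=14 s=6: VC-HIT | VC [17, 46, 22]

OUTCOME = MISS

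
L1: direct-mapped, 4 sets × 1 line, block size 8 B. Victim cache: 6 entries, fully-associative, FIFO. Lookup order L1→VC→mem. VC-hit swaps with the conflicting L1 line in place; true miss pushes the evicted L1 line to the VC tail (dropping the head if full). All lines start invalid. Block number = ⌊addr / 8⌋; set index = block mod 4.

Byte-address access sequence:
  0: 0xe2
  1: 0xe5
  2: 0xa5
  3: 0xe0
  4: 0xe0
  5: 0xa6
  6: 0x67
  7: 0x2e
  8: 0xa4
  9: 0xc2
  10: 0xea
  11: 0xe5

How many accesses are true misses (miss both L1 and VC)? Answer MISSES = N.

MISSES = 6

  [0] addr=0xe2 blk=28 s=0: MISS | VC []
  [1] addr=0xe5 blk=28 s=0: L1-HIT | VC []
  [2] addr=0xa5 blk=20 s=0: MISS | VC [28]
  [3] addr=0xe0 blk=28 s=0: VC-HIT | VC [20]
  [4] addr=0xe0 blk=28 s=0: L1-HIT | VC [20]
  [5] addr=0xa6 blk=20 s=0: VC-HIT | VC [28]
  [6] addr=0x67 blk=12 s=0: MISS | VC [28, 20]
  [7] addr=0x2e blk=5 s=1: MISS | VC [28, 20]
  [8] addr=0xa4 blk=20 s=0: VC-HIT | VC [28, 12]
  [9] addr=0xc2 blk=24 s=0: MISS | VC [28, 12, 20]
  [10] addr=0xea blk=29 s=1: MISS | VC [28, 12, 20, 5]
  [11] addr=0xe5 blk=28 s=0: VC-HIT | VC [24, 12, 20, 5]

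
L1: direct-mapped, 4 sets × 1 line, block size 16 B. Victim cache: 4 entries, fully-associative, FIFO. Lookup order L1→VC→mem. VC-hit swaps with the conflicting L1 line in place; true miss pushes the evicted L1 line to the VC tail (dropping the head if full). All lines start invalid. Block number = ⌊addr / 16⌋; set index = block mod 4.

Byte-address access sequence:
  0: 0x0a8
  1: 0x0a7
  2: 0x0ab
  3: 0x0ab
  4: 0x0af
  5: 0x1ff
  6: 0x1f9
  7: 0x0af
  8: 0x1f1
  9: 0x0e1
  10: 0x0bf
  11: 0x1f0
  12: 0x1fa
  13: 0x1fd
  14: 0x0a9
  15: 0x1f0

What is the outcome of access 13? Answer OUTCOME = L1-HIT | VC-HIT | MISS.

  [0] addr=0xa8 blk=10 s=2: MISS | VC []
  [1] addr=0xa7 blk=10 s=2: L1-HIT | VC []
  [2] addr=0xab blk=10 s=2: L1-HIT | VC []
  [3] addr=0xab blk=10 s=2: L1-HIT | VC []
  [4] addr=0xaf blk=10 s=2: L1-HIT | VC []
  [5] addr=0x1ff blk=31 s=3: MISS | VC []
  [6] addr=0x1f9 blk=31 s=3: L1-HIT | VC []
  [7] addr=0xaf blk=10 s=2: L1-HIT | VC []
  [8] addr=0x1f1 blk=31 s=3: L1-HIT | VC []
  [9] addr=0xe1 blk=14 s=2: MISS | VC [10]
  [10] addr=0xbf blk=11 s=3: MISS | VC [10, 31]
  [11] addr=0x1f0 blk=31 s=3: VC-HIT | VC [10, 11]
  [12] addr=0x1fa blk=31 s=3: L1-HIT | VC [10, 11]
  [13] addr=0x1fd blk=31 s=3: L1-HIT | VC [10, 11]
  [14] addr=0xa9 blk=10 s=2: VC-HIT | VC [14, 11]
  [15] addr=0x1f0 blk=31 s=3: L1-HIT | VC [14, 11]

OUTCOME = L1-HIT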